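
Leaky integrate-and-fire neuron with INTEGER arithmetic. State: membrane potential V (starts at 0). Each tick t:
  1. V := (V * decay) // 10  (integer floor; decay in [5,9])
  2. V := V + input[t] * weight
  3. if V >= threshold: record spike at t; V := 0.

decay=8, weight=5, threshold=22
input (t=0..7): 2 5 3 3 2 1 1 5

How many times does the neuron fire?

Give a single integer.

t=0: input=2 -> V=10
t=1: input=5 -> V=0 FIRE
t=2: input=3 -> V=15
t=3: input=3 -> V=0 FIRE
t=4: input=2 -> V=10
t=5: input=1 -> V=13
t=6: input=1 -> V=15
t=7: input=5 -> V=0 FIRE

Answer: 3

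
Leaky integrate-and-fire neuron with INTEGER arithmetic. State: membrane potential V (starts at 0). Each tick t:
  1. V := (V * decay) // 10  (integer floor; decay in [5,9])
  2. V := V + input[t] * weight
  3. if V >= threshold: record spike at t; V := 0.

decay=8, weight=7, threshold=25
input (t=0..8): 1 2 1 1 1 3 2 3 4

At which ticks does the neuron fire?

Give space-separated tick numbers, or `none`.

t=0: input=1 -> V=7
t=1: input=2 -> V=19
t=2: input=1 -> V=22
t=3: input=1 -> V=24
t=4: input=1 -> V=0 FIRE
t=5: input=3 -> V=21
t=6: input=2 -> V=0 FIRE
t=7: input=3 -> V=21
t=8: input=4 -> V=0 FIRE

Answer: 4 6 8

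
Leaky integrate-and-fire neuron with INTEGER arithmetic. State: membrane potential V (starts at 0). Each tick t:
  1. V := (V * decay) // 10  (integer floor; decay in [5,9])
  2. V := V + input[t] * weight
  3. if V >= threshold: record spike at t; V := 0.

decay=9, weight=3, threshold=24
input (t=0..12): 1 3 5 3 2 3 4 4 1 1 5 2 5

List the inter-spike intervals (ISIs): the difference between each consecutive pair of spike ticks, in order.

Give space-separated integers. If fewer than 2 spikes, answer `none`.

t=0: input=1 -> V=3
t=1: input=3 -> V=11
t=2: input=5 -> V=0 FIRE
t=3: input=3 -> V=9
t=4: input=2 -> V=14
t=5: input=3 -> V=21
t=6: input=4 -> V=0 FIRE
t=7: input=4 -> V=12
t=8: input=1 -> V=13
t=9: input=1 -> V=14
t=10: input=5 -> V=0 FIRE
t=11: input=2 -> V=6
t=12: input=5 -> V=20

Answer: 4 4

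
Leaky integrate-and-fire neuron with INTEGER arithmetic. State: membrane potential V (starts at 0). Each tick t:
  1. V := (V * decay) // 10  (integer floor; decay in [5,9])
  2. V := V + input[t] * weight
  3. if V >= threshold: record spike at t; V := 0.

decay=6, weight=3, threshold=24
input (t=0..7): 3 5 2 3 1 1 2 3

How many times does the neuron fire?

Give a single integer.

t=0: input=3 -> V=9
t=1: input=5 -> V=20
t=2: input=2 -> V=18
t=3: input=3 -> V=19
t=4: input=1 -> V=14
t=5: input=1 -> V=11
t=6: input=2 -> V=12
t=7: input=3 -> V=16

Answer: 0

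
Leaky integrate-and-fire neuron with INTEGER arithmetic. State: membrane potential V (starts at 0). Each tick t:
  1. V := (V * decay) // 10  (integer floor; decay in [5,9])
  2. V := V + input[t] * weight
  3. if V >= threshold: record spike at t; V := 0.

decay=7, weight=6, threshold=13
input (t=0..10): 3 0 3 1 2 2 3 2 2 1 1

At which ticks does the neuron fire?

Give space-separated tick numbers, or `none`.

t=0: input=3 -> V=0 FIRE
t=1: input=0 -> V=0
t=2: input=3 -> V=0 FIRE
t=3: input=1 -> V=6
t=4: input=2 -> V=0 FIRE
t=5: input=2 -> V=12
t=6: input=3 -> V=0 FIRE
t=7: input=2 -> V=12
t=8: input=2 -> V=0 FIRE
t=9: input=1 -> V=6
t=10: input=1 -> V=10

Answer: 0 2 4 6 8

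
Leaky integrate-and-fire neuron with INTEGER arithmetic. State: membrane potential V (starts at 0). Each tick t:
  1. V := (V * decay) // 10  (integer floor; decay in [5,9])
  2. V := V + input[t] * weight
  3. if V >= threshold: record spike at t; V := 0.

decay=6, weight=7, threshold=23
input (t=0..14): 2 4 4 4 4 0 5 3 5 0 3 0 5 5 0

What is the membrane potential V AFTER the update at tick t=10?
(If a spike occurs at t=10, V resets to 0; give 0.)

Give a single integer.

t=0: input=2 -> V=14
t=1: input=4 -> V=0 FIRE
t=2: input=4 -> V=0 FIRE
t=3: input=4 -> V=0 FIRE
t=4: input=4 -> V=0 FIRE
t=5: input=0 -> V=0
t=6: input=5 -> V=0 FIRE
t=7: input=3 -> V=21
t=8: input=5 -> V=0 FIRE
t=9: input=0 -> V=0
t=10: input=3 -> V=21
t=11: input=0 -> V=12
t=12: input=5 -> V=0 FIRE
t=13: input=5 -> V=0 FIRE
t=14: input=0 -> V=0

Answer: 21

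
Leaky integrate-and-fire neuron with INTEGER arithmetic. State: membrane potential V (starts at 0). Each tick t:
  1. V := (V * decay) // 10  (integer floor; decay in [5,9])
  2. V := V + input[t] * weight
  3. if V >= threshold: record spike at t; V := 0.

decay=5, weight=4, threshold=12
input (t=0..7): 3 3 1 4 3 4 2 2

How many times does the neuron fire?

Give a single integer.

Answer: 6

Derivation:
t=0: input=3 -> V=0 FIRE
t=1: input=3 -> V=0 FIRE
t=2: input=1 -> V=4
t=3: input=4 -> V=0 FIRE
t=4: input=3 -> V=0 FIRE
t=5: input=4 -> V=0 FIRE
t=6: input=2 -> V=8
t=7: input=2 -> V=0 FIRE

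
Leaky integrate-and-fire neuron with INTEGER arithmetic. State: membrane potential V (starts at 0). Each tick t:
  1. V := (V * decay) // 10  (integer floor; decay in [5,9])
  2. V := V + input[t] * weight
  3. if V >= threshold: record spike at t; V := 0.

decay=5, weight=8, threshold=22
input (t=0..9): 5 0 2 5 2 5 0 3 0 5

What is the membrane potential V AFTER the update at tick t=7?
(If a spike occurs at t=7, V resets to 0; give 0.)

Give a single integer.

t=0: input=5 -> V=0 FIRE
t=1: input=0 -> V=0
t=2: input=2 -> V=16
t=3: input=5 -> V=0 FIRE
t=4: input=2 -> V=16
t=5: input=5 -> V=0 FIRE
t=6: input=0 -> V=0
t=7: input=3 -> V=0 FIRE
t=8: input=0 -> V=0
t=9: input=5 -> V=0 FIRE

Answer: 0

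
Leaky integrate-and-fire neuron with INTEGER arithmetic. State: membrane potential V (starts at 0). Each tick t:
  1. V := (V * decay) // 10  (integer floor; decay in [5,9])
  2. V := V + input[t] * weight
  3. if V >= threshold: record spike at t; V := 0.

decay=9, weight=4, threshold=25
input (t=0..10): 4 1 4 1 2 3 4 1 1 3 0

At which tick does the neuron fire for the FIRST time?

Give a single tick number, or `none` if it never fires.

t=0: input=4 -> V=16
t=1: input=1 -> V=18
t=2: input=4 -> V=0 FIRE
t=3: input=1 -> V=4
t=4: input=2 -> V=11
t=5: input=3 -> V=21
t=6: input=4 -> V=0 FIRE
t=7: input=1 -> V=4
t=8: input=1 -> V=7
t=9: input=3 -> V=18
t=10: input=0 -> V=16

Answer: 2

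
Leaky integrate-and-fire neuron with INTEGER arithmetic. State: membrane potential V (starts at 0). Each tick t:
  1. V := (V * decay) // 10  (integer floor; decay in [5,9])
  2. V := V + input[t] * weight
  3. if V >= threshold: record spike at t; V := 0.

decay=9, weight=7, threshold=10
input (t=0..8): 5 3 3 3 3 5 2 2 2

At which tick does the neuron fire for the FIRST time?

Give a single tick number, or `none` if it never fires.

Answer: 0

Derivation:
t=0: input=5 -> V=0 FIRE
t=1: input=3 -> V=0 FIRE
t=2: input=3 -> V=0 FIRE
t=3: input=3 -> V=0 FIRE
t=4: input=3 -> V=0 FIRE
t=5: input=5 -> V=0 FIRE
t=6: input=2 -> V=0 FIRE
t=7: input=2 -> V=0 FIRE
t=8: input=2 -> V=0 FIRE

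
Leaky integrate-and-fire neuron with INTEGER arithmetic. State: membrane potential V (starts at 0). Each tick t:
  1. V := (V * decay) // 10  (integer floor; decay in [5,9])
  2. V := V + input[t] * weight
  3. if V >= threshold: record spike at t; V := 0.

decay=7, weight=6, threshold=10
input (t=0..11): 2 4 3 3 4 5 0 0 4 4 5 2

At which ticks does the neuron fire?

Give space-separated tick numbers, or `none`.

Answer: 0 1 2 3 4 5 8 9 10 11

Derivation:
t=0: input=2 -> V=0 FIRE
t=1: input=4 -> V=0 FIRE
t=2: input=3 -> V=0 FIRE
t=3: input=3 -> V=0 FIRE
t=4: input=4 -> V=0 FIRE
t=5: input=5 -> V=0 FIRE
t=6: input=0 -> V=0
t=7: input=0 -> V=0
t=8: input=4 -> V=0 FIRE
t=9: input=4 -> V=0 FIRE
t=10: input=5 -> V=0 FIRE
t=11: input=2 -> V=0 FIRE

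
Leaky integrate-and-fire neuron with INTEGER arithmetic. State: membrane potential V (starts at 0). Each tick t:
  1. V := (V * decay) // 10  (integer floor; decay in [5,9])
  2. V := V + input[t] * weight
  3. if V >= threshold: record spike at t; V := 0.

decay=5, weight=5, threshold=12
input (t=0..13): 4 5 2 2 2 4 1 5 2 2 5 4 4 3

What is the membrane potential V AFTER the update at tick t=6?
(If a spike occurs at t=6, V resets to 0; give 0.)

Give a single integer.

t=0: input=4 -> V=0 FIRE
t=1: input=5 -> V=0 FIRE
t=2: input=2 -> V=10
t=3: input=2 -> V=0 FIRE
t=4: input=2 -> V=10
t=5: input=4 -> V=0 FIRE
t=6: input=1 -> V=5
t=7: input=5 -> V=0 FIRE
t=8: input=2 -> V=10
t=9: input=2 -> V=0 FIRE
t=10: input=5 -> V=0 FIRE
t=11: input=4 -> V=0 FIRE
t=12: input=4 -> V=0 FIRE
t=13: input=3 -> V=0 FIRE

Answer: 5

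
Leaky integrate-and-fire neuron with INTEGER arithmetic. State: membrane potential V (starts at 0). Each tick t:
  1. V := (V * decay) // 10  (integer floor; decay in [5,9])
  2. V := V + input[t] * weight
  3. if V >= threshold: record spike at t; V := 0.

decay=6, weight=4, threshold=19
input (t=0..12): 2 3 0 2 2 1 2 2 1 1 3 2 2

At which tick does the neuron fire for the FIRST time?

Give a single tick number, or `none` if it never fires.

t=0: input=2 -> V=8
t=1: input=3 -> V=16
t=2: input=0 -> V=9
t=3: input=2 -> V=13
t=4: input=2 -> V=15
t=5: input=1 -> V=13
t=6: input=2 -> V=15
t=7: input=2 -> V=17
t=8: input=1 -> V=14
t=9: input=1 -> V=12
t=10: input=3 -> V=0 FIRE
t=11: input=2 -> V=8
t=12: input=2 -> V=12

Answer: 10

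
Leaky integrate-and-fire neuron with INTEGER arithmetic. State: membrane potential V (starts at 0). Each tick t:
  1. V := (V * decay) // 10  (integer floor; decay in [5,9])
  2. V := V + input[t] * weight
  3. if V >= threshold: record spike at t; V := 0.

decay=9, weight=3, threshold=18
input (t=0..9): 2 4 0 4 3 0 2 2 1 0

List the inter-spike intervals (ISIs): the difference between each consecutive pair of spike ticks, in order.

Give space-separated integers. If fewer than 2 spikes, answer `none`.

t=0: input=2 -> V=6
t=1: input=4 -> V=17
t=2: input=0 -> V=15
t=3: input=4 -> V=0 FIRE
t=4: input=3 -> V=9
t=5: input=0 -> V=8
t=6: input=2 -> V=13
t=7: input=2 -> V=17
t=8: input=1 -> V=0 FIRE
t=9: input=0 -> V=0

Answer: 5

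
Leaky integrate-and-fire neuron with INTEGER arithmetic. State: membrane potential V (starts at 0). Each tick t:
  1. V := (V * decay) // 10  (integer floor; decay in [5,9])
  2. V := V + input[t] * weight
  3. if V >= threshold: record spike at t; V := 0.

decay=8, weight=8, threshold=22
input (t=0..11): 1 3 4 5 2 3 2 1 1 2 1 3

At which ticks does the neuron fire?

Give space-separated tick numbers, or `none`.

Answer: 1 2 3 5 8 11

Derivation:
t=0: input=1 -> V=8
t=1: input=3 -> V=0 FIRE
t=2: input=4 -> V=0 FIRE
t=3: input=5 -> V=0 FIRE
t=4: input=2 -> V=16
t=5: input=3 -> V=0 FIRE
t=6: input=2 -> V=16
t=7: input=1 -> V=20
t=8: input=1 -> V=0 FIRE
t=9: input=2 -> V=16
t=10: input=1 -> V=20
t=11: input=3 -> V=0 FIRE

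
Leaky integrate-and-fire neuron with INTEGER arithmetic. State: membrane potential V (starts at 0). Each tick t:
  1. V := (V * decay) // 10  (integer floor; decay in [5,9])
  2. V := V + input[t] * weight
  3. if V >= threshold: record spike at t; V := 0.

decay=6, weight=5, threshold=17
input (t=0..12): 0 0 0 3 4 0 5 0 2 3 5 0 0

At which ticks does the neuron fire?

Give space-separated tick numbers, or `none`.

t=0: input=0 -> V=0
t=1: input=0 -> V=0
t=2: input=0 -> V=0
t=3: input=3 -> V=15
t=4: input=4 -> V=0 FIRE
t=5: input=0 -> V=0
t=6: input=5 -> V=0 FIRE
t=7: input=0 -> V=0
t=8: input=2 -> V=10
t=9: input=3 -> V=0 FIRE
t=10: input=5 -> V=0 FIRE
t=11: input=0 -> V=0
t=12: input=0 -> V=0

Answer: 4 6 9 10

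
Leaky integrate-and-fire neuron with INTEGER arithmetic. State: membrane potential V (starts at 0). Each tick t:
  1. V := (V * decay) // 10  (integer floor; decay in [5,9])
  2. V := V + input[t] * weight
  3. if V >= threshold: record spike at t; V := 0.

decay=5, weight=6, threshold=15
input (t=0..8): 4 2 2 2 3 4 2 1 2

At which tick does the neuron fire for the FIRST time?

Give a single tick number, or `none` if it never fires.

Answer: 0

Derivation:
t=0: input=4 -> V=0 FIRE
t=1: input=2 -> V=12
t=2: input=2 -> V=0 FIRE
t=3: input=2 -> V=12
t=4: input=3 -> V=0 FIRE
t=5: input=4 -> V=0 FIRE
t=6: input=2 -> V=12
t=7: input=1 -> V=12
t=8: input=2 -> V=0 FIRE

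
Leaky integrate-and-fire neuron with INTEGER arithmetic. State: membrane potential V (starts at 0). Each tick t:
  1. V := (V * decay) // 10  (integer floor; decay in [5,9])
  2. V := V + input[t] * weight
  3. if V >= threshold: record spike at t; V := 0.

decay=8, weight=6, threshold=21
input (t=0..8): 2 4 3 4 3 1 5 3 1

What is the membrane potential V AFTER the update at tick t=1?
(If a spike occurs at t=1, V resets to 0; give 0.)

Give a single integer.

t=0: input=2 -> V=12
t=1: input=4 -> V=0 FIRE
t=2: input=3 -> V=18
t=3: input=4 -> V=0 FIRE
t=4: input=3 -> V=18
t=5: input=1 -> V=20
t=6: input=5 -> V=0 FIRE
t=7: input=3 -> V=18
t=8: input=1 -> V=20

Answer: 0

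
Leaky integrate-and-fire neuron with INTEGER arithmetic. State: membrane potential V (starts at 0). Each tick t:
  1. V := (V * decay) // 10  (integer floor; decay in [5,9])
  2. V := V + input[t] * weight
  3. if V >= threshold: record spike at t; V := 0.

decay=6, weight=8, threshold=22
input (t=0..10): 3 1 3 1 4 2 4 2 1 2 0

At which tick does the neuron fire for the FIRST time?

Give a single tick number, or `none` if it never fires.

Answer: 0

Derivation:
t=0: input=3 -> V=0 FIRE
t=1: input=1 -> V=8
t=2: input=3 -> V=0 FIRE
t=3: input=1 -> V=8
t=4: input=4 -> V=0 FIRE
t=5: input=2 -> V=16
t=6: input=4 -> V=0 FIRE
t=7: input=2 -> V=16
t=8: input=1 -> V=17
t=9: input=2 -> V=0 FIRE
t=10: input=0 -> V=0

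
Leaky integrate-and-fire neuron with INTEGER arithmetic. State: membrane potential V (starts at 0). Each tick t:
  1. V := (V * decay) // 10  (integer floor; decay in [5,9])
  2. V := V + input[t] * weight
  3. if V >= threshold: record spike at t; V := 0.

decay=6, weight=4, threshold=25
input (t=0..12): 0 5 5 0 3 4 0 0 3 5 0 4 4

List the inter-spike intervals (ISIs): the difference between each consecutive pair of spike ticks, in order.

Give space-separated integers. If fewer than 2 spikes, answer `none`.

Answer: 7 3

Derivation:
t=0: input=0 -> V=0
t=1: input=5 -> V=20
t=2: input=5 -> V=0 FIRE
t=3: input=0 -> V=0
t=4: input=3 -> V=12
t=5: input=4 -> V=23
t=6: input=0 -> V=13
t=7: input=0 -> V=7
t=8: input=3 -> V=16
t=9: input=5 -> V=0 FIRE
t=10: input=0 -> V=0
t=11: input=4 -> V=16
t=12: input=4 -> V=0 FIRE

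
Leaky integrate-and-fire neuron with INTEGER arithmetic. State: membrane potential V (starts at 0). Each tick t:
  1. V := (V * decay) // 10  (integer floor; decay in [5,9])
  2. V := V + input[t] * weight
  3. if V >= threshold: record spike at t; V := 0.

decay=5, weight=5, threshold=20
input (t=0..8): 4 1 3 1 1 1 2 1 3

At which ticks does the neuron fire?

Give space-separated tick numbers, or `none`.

t=0: input=4 -> V=0 FIRE
t=1: input=1 -> V=5
t=2: input=3 -> V=17
t=3: input=1 -> V=13
t=4: input=1 -> V=11
t=5: input=1 -> V=10
t=6: input=2 -> V=15
t=7: input=1 -> V=12
t=8: input=3 -> V=0 FIRE

Answer: 0 8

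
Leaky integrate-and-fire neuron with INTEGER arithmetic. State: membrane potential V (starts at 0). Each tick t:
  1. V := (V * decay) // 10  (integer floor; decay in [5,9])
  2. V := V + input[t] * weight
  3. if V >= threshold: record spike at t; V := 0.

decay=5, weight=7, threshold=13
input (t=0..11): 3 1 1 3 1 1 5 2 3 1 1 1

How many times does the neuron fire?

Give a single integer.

Answer: 5

Derivation:
t=0: input=3 -> V=0 FIRE
t=1: input=1 -> V=7
t=2: input=1 -> V=10
t=3: input=3 -> V=0 FIRE
t=4: input=1 -> V=7
t=5: input=1 -> V=10
t=6: input=5 -> V=0 FIRE
t=7: input=2 -> V=0 FIRE
t=8: input=3 -> V=0 FIRE
t=9: input=1 -> V=7
t=10: input=1 -> V=10
t=11: input=1 -> V=12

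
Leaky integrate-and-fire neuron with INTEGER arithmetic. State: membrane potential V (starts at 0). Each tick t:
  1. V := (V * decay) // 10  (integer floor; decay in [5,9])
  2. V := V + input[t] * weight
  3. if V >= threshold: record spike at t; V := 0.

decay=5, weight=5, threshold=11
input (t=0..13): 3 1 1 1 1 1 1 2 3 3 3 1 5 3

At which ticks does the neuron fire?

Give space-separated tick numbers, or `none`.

Answer: 0 7 8 9 10 12 13

Derivation:
t=0: input=3 -> V=0 FIRE
t=1: input=1 -> V=5
t=2: input=1 -> V=7
t=3: input=1 -> V=8
t=4: input=1 -> V=9
t=5: input=1 -> V=9
t=6: input=1 -> V=9
t=7: input=2 -> V=0 FIRE
t=8: input=3 -> V=0 FIRE
t=9: input=3 -> V=0 FIRE
t=10: input=3 -> V=0 FIRE
t=11: input=1 -> V=5
t=12: input=5 -> V=0 FIRE
t=13: input=3 -> V=0 FIRE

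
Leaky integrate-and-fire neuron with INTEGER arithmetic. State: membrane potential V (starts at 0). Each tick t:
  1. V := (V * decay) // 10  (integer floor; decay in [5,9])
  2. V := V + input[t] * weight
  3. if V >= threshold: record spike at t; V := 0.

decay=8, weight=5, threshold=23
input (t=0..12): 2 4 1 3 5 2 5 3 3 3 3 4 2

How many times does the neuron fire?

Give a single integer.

Answer: 6

Derivation:
t=0: input=2 -> V=10
t=1: input=4 -> V=0 FIRE
t=2: input=1 -> V=5
t=3: input=3 -> V=19
t=4: input=5 -> V=0 FIRE
t=5: input=2 -> V=10
t=6: input=5 -> V=0 FIRE
t=7: input=3 -> V=15
t=8: input=3 -> V=0 FIRE
t=9: input=3 -> V=15
t=10: input=3 -> V=0 FIRE
t=11: input=4 -> V=20
t=12: input=2 -> V=0 FIRE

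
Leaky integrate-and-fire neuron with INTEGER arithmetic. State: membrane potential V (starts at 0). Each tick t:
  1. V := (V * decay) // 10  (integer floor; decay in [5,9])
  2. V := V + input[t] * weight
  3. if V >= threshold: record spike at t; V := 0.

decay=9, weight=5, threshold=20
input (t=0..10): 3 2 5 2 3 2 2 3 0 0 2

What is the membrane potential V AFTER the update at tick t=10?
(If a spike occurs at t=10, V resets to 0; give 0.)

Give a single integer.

t=0: input=3 -> V=15
t=1: input=2 -> V=0 FIRE
t=2: input=5 -> V=0 FIRE
t=3: input=2 -> V=10
t=4: input=3 -> V=0 FIRE
t=5: input=2 -> V=10
t=6: input=2 -> V=19
t=7: input=3 -> V=0 FIRE
t=8: input=0 -> V=0
t=9: input=0 -> V=0
t=10: input=2 -> V=10

Answer: 10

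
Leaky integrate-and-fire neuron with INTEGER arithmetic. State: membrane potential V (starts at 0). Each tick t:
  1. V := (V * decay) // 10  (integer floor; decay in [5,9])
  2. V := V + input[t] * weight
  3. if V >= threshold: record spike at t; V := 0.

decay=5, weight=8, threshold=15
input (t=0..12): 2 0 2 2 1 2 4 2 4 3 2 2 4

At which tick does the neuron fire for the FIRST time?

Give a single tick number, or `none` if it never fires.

Answer: 0

Derivation:
t=0: input=2 -> V=0 FIRE
t=1: input=0 -> V=0
t=2: input=2 -> V=0 FIRE
t=3: input=2 -> V=0 FIRE
t=4: input=1 -> V=8
t=5: input=2 -> V=0 FIRE
t=6: input=4 -> V=0 FIRE
t=7: input=2 -> V=0 FIRE
t=8: input=4 -> V=0 FIRE
t=9: input=3 -> V=0 FIRE
t=10: input=2 -> V=0 FIRE
t=11: input=2 -> V=0 FIRE
t=12: input=4 -> V=0 FIRE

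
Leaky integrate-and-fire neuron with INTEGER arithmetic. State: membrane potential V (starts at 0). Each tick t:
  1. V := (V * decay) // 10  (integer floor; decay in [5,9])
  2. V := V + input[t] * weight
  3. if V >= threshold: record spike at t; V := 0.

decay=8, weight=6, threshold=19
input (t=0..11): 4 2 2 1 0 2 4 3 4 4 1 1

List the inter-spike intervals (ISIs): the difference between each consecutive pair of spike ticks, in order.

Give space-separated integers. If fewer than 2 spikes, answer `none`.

t=0: input=4 -> V=0 FIRE
t=1: input=2 -> V=12
t=2: input=2 -> V=0 FIRE
t=3: input=1 -> V=6
t=4: input=0 -> V=4
t=5: input=2 -> V=15
t=6: input=4 -> V=0 FIRE
t=7: input=3 -> V=18
t=8: input=4 -> V=0 FIRE
t=9: input=4 -> V=0 FIRE
t=10: input=1 -> V=6
t=11: input=1 -> V=10

Answer: 2 4 2 1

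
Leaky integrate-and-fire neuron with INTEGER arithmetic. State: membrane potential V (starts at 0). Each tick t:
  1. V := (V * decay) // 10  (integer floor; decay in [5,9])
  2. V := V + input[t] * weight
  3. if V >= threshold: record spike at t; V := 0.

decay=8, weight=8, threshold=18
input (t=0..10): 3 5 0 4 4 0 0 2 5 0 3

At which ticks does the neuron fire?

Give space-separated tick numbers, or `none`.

Answer: 0 1 3 4 8 10

Derivation:
t=0: input=3 -> V=0 FIRE
t=1: input=5 -> V=0 FIRE
t=2: input=0 -> V=0
t=3: input=4 -> V=0 FIRE
t=4: input=4 -> V=0 FIRE
t=5: input=0 -> V=0
t=6: input=0 -> V=0
t=7: input=2 -> V=16
t=8: input=5 -> V=0 FIRE
t=9: input=0 -> V=0
t=10: input=3 -> V=0 FIRE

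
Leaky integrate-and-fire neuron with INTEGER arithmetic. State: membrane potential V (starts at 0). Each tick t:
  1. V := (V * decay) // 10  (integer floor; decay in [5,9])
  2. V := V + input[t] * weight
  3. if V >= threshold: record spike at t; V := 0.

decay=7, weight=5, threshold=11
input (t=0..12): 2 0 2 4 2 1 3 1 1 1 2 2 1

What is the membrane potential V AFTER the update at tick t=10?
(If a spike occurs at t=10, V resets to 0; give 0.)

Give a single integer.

Answer: 0

Derivation:
t=0: input=2 -> V=10
t=1: input=0 -> V=7
t=2: input=2 -> V=0 FIRE
t=3: input=4 -> V=0 FIRE
t=4: input=2 -> V=10
t=5: input=1 -> V=0 FIRE
t=6: input=3 -> V=0 FIRE
t=7: input=1 -> V=5
t=8: input=1 -> V=8
t=9: input=1 -> V=10
t=10: input=2 -> V=0 FIRE
t=11: input=2 -> V=10
t=12: input=1 -> V=0 FIRE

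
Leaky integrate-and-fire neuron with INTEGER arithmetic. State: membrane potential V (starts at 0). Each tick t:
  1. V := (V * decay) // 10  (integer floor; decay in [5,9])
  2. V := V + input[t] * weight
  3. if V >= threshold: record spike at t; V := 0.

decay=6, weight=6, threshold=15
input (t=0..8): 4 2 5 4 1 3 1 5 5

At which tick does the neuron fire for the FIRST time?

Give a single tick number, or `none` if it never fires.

Answer: 0

Derivation:
t=0: input=4 -> V=0 FIRE
t=1: input=2 -> V=12
t=2: input=5 -> V=0 FIRE
t=3: input=4 -> V=0 FIRE
t=4: input=1 -> V=6
t=5: input=3 -> V=0 FIRE
t=6: input=1 -> V=6
t=7: input=5 -> V=0 FIRE
t=8: input=5 -> V=0 FIRE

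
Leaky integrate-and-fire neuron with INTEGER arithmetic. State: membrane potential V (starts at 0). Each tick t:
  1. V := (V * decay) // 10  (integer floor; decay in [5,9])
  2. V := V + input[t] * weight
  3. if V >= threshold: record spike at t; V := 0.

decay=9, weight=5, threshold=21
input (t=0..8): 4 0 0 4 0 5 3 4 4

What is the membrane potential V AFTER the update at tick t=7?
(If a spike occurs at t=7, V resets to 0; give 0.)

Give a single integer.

Answer: 0

Derivation:
t=0: input=4 -> V=20
t=1: input=0 -> V=18
t=2: input=0 -> V=16
t=3: input=4 -> V=0 FIRE
t=4: input=0 -> V=0
t=5: input=5 -> V=0 FIRE
t=6: input=3 -> V=15
t=7: input=4 -> V=0 FIRE
t=8: input=4 -> V=20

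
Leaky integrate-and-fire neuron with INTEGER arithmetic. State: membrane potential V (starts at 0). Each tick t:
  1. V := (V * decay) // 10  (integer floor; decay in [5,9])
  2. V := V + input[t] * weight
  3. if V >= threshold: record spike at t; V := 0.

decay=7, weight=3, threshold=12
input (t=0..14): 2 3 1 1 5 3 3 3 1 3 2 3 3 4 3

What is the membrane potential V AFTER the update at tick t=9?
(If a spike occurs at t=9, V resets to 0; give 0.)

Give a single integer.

t=0: input=2 -> V=6
t=1: input=3 -> V=0 FIRE
t=2: input=1 -> V=3
t=3: input=1 -> V=5
t=4: input=5 -> V=0 FIRE
t=5: input=3 -> V=9
t=6: input=3 -> V=0 FIRE
t=7: input=3 -> V=9
t=8: input=1 -> V=9
t=9: input=3 -> V=0 FIRE
t=10: input=2 -> V=6
t=11: input=3 -> V=0 FIRE
t=12: input=3 -> V=9
t=13: input=4 -> V=0 FIRE
t=14: input=3 -> V=9

Answer: 0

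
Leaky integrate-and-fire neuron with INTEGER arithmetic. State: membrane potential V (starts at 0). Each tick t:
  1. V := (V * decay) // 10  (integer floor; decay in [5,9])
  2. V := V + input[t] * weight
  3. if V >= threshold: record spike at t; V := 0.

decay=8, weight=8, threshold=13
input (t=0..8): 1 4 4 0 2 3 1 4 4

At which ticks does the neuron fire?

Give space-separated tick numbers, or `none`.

Answer: 1 2 4 5 7 8

Derivation:
t=0: input=1 -> V=8
t=1: input=4 -> V=0 FIRE
t=2: input=4 -> V=0 FIRE
t=3: input=0 -> V=0
t=4: input=2 -> V=0 FIRE
t=5: input=3 -> V=0 FIRE
t=6: input=1 -> V=8
t=7: input=4 -> V=0 FIRE
t=8: input=4 -> V=0 FIRE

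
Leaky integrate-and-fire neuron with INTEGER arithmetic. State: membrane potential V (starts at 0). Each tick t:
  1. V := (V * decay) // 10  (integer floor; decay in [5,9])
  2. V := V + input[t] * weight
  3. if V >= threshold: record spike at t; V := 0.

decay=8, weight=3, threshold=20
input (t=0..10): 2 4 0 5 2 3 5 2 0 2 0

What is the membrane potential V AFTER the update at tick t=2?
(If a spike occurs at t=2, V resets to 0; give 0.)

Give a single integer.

t=0: input=2 -> V=6
t=1: input=4 -> V=16
t=2: input=0 -> V=12
t=3: input=5 -> V=0 FIRE
t=4: input=2 -> V=6
t=5: input=3 -> V=13
t=6: input=5 -> V=0 FIRE
t=7: input=2 -> V=6
t=8: input=0 -> V=4
t=9: input=2 -> V=9
t=10: input=0 -> V=7

Answer: 12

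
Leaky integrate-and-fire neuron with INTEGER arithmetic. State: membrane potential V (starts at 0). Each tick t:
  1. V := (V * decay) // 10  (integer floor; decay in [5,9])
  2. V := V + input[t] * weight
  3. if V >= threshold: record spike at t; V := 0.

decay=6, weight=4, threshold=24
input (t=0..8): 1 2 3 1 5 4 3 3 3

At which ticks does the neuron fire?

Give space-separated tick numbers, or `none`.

t=0: input=1 -> V=4
t=1: input=2 -> V=10
t=2: input=3 -> V=18
t=3: input=1 -> V=14
t=4: input=5 -> V=0 FIRE
t=5: input=4 -> V=16
t=6: input=3 -> V=21
t=7: input=3 -> V=0 FIRE
t=8: input=3 -> V=12

Answer: 4 7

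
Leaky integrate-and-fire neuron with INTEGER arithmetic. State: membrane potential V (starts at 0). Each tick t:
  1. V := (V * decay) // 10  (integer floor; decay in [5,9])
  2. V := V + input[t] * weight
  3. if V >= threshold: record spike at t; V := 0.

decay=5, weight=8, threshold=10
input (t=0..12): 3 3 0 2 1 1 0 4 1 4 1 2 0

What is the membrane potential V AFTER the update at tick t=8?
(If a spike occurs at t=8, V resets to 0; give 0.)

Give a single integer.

t=0: input=3 -> V=0 FIRE
t=1: input=3 -> V=0 FIRE
t=2: input=0 -> V=0
t=3: input=2 -> V=0 FIRE
t=4: input=1 -> V=8
t=5: input=1 -> V=0 FIRE
t=6: input=0 -> V=0
t=7: input=4 -> V=0 FIRE
t=8: input=1 -> V=8
t=9: input=4 -> V=0 FIRE
t=10: input=1 -> V=8
t=11: input=2 -> V=0 FIRE
t=12: input=0 -> V=0

Answer: 8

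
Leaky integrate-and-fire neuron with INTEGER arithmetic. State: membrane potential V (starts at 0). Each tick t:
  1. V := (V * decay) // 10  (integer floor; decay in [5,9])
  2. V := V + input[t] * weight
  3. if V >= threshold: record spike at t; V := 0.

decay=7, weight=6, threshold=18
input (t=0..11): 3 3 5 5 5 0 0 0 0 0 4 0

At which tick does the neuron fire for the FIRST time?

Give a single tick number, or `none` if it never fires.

Answer: 0

Derivation:
t=0: input=3 -> V=0 FIRE
t=1: input=3 -> V=0 FIRE
t=2: input=5 -> V=0 FIRE
t=3: input=5 -> V=0 FIRE
t=4: input=5 -> V=0 FIRE
t=5: input=0 -> V=0
t=6: input=0 -> V=0
t=7: input=0 -> V=0
t=8: input=0 -> V=0
t=9: input=0 -> V=0
t=10: input=4 -> V=0 FIRE
t=11: input=0 -> V=0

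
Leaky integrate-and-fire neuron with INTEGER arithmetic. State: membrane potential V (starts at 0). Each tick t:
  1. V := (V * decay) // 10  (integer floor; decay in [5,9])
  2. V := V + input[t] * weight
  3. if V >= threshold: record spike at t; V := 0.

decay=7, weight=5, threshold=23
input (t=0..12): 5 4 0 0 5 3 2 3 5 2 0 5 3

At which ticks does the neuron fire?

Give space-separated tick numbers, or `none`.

Answer: 0 4 7 8 11

Derivation:
t=0: input=5 -> V=0 FIRE
t=1: input=4 -> V=20
t=2: input=0 -> V=14
t=3: input=0 -> V=9
t=4: input=5 -> V=0 FIRE
t=5: input=3 -> V=15
t=6: input=2 -> V=20
t=7: input=3 -> V=0 FIRE
t=8: input=5 -> V=0 FIRE
t=9: input=2 -> V=10
t=10: input=0 -> V=7
t=11: input=5 -> V=0 FIRE
t=12: input=3 -> V=15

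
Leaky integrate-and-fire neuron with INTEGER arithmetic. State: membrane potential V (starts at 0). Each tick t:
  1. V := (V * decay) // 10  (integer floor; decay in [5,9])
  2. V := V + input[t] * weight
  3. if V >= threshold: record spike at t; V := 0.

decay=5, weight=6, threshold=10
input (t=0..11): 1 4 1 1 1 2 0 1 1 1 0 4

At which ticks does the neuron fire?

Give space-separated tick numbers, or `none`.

Answer: 1 4 5 9 11

Derivation:
t=0: input=1 -> V=6
t=1: input=4 -> V=0 FIRE
t=2: input=1 -> V=6
t=3: input=1 -> V=9
t=4: input=1 -> V=0 FIRE
t=5: input=2 -> V=0 FIRE
t=6: input=0 -> V=0
t=7: input=1 -> V=6
t=8: input=1 -> V=9
t=9: input=1 -> V=0 FIRE
t=10: input=0 -> V=0
t=11: input=4 -> V=0 FIRE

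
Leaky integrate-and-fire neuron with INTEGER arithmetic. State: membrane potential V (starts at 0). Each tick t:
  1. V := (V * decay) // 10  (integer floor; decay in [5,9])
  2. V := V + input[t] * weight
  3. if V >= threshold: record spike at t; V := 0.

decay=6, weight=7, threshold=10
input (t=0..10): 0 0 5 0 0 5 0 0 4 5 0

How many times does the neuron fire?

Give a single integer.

Answer: 4

Derivation:
t=0: input=0 -> V=0
t=1: input=0 -> V=0
t=2: input=5 -> V=0 FIRE
t=3: input=0 -> V=0
t=4: input=0 -> V=0
t=5: input=5 -> V=0 FIRE
t=6: input=0 -> V=0
t=7: input=0 -> V=0
t=8: input=4 -> V=0 FIRE
t=9: input=5 -> V=0 FIRE
t=10: input=0 -> V=0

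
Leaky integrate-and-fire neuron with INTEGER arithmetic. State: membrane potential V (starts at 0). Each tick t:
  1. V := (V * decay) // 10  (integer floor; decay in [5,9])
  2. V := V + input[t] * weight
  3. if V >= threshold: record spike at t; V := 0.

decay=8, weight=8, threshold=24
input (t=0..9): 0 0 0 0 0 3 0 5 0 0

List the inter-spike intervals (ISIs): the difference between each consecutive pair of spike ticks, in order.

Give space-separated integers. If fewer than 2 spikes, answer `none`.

Answer: 2

Derivation:
t=0: input=0 -> V=0
t=1: input=0 -> V=0
t=2: input=0 -> V=0
t=3: input=0 -> V=0
t=4: input=0 -> V=0
t=5: input=3 -> V=0 FIRE
t=6: input=0 -> V=0
t=7: input=5 -> V=0 FIRE
t=8: input=0 -> V=0
t=9: input=0 -> V=0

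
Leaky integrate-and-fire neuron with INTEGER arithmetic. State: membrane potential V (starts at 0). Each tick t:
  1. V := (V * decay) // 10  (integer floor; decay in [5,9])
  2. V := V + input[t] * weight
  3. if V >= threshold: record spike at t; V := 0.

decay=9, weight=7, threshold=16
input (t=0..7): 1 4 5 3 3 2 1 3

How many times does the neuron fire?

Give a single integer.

t=0: input=1 -> V=7
t=1: input=4 -> V=0 FIRE
t=2: input=5 -> V=0 FIRE
t=3: input=3 -> V=0 FIRE
t=4: input=3 -> V=0 FIRE
t=5: input=2 -> V=14
t=6: input=1 -> V=0 FIRE
t=7: input=3 -> V=0 FIRE

Answer: 6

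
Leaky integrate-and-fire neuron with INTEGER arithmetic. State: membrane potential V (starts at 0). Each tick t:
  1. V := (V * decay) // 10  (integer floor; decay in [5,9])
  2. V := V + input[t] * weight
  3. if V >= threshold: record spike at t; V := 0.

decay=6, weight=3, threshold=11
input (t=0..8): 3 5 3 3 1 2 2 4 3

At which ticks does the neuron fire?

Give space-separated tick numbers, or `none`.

t=0: input=3 -> V=9
t=1: input=5 -> V=0 FIRE
t=2: input=3 -> V=9
t=3: input=3 -> V=0 FIRE
t=4: input=1 -> V=3
t=5: input=2 -> V=7
t=6: input=2 -> V=10
t=7: input=4 -> V=0 FIRE
t=8: input=3 -> V=9

Answer: 1 3 7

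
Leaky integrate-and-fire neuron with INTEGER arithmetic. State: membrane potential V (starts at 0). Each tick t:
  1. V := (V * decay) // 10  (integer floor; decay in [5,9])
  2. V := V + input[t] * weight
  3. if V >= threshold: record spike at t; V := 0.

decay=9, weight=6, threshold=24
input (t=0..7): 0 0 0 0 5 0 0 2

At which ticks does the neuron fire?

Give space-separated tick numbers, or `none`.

Answer: 4

Derivation:
t=0: input=0 -> V=0
t=1: input=0 -> V=0
t=2: input=0 -> V=0
t=3: input=0 -> V=0
t=4: input=5 -> V=0 FIRE
t=5: input=0 -> V=0
t=6: input=0 -> V=0
t=7: input=2 -> V=12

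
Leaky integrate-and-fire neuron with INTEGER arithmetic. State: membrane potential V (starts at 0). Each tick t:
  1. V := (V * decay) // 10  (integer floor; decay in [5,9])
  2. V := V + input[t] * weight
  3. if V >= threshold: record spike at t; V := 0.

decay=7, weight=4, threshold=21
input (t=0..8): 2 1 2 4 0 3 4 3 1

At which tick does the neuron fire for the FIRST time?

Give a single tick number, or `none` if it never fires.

Answer: 3

Derivation:
t=0: input=2 -> V=8
t=1: input=1 -> V=9
t=2: input=2 -> V=14
t=3: input=4 -> V=0 FIRE
t=4: input=0 -> V=0
t=5: input=3 -> V=12
t=6: input=4 -> V=0 FIRE
t=7: input=3 -> V=12
t=8: input=1 -> V=12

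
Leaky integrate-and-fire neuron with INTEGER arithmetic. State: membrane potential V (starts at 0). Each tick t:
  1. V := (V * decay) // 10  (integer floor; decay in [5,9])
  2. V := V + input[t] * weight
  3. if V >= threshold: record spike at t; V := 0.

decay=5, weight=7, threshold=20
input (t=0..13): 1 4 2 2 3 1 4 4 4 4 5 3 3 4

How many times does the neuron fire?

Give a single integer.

t=0: input=1 -> V=7
t=1: input=4 -> V=0 FIRE
t=2: input=2 -> V=14
t=3: input=2 -> V=0 FIRE
t=4: input=3 -> V=0 FIRE
t=5: input=1 -> V=7
t=6: input=4 -> V=0 FIRE
t=7: input=4 -> V=0 FIRE
t=8: input=4 -> V=0 FIRE
t=9: input=4 -> V=0 FIRE
t=10: input=5 -> V=0 FIRE
t=11: input=3 -> V=0 FIRE
t=12: input=3 -> V=0 FIRE
t=13: input=4 -> V=0 FIRE

Answer: 11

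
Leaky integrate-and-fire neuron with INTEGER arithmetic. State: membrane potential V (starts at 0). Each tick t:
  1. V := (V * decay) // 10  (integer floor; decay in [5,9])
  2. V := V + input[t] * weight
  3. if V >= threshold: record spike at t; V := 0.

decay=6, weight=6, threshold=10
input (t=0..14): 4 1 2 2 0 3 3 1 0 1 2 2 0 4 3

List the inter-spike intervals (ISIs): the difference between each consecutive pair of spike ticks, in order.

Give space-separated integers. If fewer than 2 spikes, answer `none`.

t=0: input=4 -> V=0 FIRE
t=1: input=1 -> V=6
t=2: input=2 -> V=0 FIRE
t=3: input=2 -> V=0 FIRE
t=4: input=0 -> V=0
t=5: input=3 -> V=0 FIRE
t=6: input=3 -> V=0 FIRE
t=7: input=1 -> V=6
t=8: input=0 -> V=3
t=9: input=1 -> V=7
t=10: input=2 -> V=0 FIRE
t=11: input=2 -> V=0 FIRE
t=12: input=0 -> V=0
t=13: input=4 -> V=0 FIRE
t=14: input=3 -> V=0 FIRE

Answer: 2 1 2 1 4 1 2 1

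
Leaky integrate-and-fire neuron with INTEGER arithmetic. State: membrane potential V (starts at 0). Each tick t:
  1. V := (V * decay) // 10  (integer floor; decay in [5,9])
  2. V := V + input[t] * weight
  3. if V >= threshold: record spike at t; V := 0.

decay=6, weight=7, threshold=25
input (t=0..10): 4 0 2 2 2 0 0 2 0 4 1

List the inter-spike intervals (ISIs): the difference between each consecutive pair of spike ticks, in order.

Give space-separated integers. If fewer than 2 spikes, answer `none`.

t=0: input=4 -> V=0 FIRE
t=1: input=0 -> V=0
t=2: input=2 -> V=14
t=3: input=2 -> V=22
t=4: input=2 -> V=0 FIRE
t=5: input=0 -> V=0
t=6: input=0 -> V=0
t=7: input=2 -> V=14
t=8: input=0 -> V=8
t=9: input=4 -> V=0 FIRE
t=10: input=1 -> V=7

Answer: 4 5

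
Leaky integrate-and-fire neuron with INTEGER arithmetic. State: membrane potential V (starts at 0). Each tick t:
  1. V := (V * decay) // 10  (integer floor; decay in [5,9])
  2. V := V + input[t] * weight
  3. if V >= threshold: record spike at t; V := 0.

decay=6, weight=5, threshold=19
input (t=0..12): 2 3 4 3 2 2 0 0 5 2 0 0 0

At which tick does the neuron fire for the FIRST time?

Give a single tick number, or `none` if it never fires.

Answer: 1

Derivation:
t=0: input=2 -> V=10
t=1: input=3 -> V=0 FIRE
t=2: input=4 -> V=0 FIRE
t=3: input=3 -> V=15
t=4: input=2 -> V=0 FIRE
t=5: input=2 -> V=10
t=6: input=0 -> V=6
t=7: input=0 -> V=3
t=8: input=5 -> V=0 FIRE
t=9: input=2 -> V=10
t=10: input=0 -> V=6
t=11: input=0 -> V=3
t=12: input=0 -> V=1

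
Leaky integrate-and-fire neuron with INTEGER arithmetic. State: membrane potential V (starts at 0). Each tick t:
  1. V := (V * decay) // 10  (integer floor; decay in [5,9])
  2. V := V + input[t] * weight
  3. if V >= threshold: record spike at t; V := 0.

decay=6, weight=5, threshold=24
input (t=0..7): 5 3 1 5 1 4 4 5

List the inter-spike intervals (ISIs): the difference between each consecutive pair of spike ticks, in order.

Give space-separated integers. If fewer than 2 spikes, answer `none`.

t=0: input=5 -> V=0 FIRE
t=1: input=3 -> V=15
t=2: input=1 -> V=14
t=3: input=5 -> V=0 FIRE
t=4: input=1 -> V=5
t=5: input=4 -> V=23
t=6: input=4 -> V=0 FIRE
t=7: input=5 -> V=0 FIRE

Answer: 3 3 1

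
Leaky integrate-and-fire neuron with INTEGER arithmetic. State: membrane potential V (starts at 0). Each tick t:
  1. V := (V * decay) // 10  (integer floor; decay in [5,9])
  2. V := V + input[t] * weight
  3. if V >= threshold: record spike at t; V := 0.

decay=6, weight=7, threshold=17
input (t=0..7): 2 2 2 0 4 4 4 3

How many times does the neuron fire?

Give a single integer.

Answer: 5

Derivation:
t=0: input=2 -> V=14
t=1: input=2 -> V=0 FIRE
t=2: input=2 -> V=14
t=3: input=0 -> V=8
t=4: input=4 -> V=0 FIRE
t=5: input=4 -> V=0 FIRE
t=6: input=4 -> V=0 FIRE
t=7: input=3 -> V=0 FIRE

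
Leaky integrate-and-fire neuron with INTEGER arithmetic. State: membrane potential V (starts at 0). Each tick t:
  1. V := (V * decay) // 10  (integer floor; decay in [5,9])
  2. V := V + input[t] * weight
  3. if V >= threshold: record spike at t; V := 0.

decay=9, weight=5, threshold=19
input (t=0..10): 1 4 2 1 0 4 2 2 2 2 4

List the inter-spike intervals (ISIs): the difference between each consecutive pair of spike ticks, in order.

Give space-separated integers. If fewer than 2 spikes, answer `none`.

Answer: 4 2 2 1

Derivation:
t=0: input=1 -> V=5
t=1: input=4 -> V=0 FIRE
t=2: input=2 -> V=10
t=3: input=1 -> V=14
t=4: input=0 -> V=12
t=5: input=4 -> V=0 FIRE
t=6: input=2 -> V=10
t=7: input=2 -> V=0 FIRE
t=8: input=2 -> V=10
t=9: input=2 -> V=0 FIRE
t=10: input=4 -> V=0 FIRE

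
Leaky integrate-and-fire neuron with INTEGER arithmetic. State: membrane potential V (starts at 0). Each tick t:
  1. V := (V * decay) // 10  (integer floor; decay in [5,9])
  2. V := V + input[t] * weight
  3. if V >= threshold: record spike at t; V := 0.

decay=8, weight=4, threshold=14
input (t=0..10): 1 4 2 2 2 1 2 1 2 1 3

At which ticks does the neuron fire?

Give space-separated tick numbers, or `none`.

Answer: 1 3 6 10

Derivation:
t=0: input=1 -> V=4
t=1: input=4 -> V=0 FIRE
t=2: input=2 -> V=8
t=3: input=2 -> V=0 FIRE
t=4: input=2 -> V=8
t=5: input=1 -> V=10
t=6: input=2 -> V=0 FIRE
t=7: input=1 -> V=4
t=8: input=2 -> V=11
t=9: input=1 -> V=12
t=10: input=3 -> V=0 FIRE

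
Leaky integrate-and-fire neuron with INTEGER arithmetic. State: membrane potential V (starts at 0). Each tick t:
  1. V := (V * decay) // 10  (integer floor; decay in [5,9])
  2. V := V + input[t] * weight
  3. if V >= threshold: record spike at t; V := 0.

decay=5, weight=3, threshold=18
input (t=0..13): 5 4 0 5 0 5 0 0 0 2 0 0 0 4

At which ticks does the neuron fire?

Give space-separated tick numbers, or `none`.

t=0: input=5 -> V=15
t=1: input=4 -> V=0 FIRE
t=2: input=0 -> V=0
t=3: input=5 -> V=15
t=4: input=0 -> V=7
t=5: input=5 -> V=0 FIRE
t=6: input=0 -> V=0
t=7: input=0 -> V=0
t=8: input=0 -> V=0
t=9: input=2 -> V=6
t=10: input=0 -> V=3
t=11: input=0 -> V=1
t=12: input=0 -> V=0
t=13: input=4 -> V=12

Answer: 1 5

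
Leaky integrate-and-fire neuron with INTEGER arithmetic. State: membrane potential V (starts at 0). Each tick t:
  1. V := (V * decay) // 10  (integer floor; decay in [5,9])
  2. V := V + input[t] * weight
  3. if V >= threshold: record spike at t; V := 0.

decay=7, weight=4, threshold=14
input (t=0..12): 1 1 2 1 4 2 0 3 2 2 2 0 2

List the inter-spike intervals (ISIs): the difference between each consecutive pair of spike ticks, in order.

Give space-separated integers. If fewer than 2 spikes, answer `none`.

Answer: 3 3

Derivation:
t=0: input=1 -> V=4
t=1: input=1 -> V=6
t=2: input=2 -> V=12
t=3: input=1 -> V=12
t=4: input=4 -> V=0 FIRE
t=5: input=2 -> V=8
t=6: input=0 -> V=5
t=7: input=3 -> V=0 FIRE
t=8: input=2 -> V=8
t=9: input=2 -> V=13
t=10: input=2 -> V=0 FIRE
t=11: input=0 -> V=0
t=12: input=2 -> V=8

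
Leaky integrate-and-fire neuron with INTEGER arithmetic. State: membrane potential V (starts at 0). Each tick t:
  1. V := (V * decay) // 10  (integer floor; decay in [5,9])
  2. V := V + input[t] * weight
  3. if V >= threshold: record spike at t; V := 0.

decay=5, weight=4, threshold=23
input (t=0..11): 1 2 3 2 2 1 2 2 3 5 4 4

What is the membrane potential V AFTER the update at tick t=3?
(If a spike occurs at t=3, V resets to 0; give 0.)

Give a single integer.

t=0: input=1 -> V=4
t=1: input=2 -> V=10
t=2: input=3 -> V=17
t=3: input=2 -> V=16
t=4: input=2 -> V=16
t=5: input=1 -> V=12
t=6: input=2 -> V=14
t=7: input=2 -> V=15
t=8: input=3 -> V=19
t=9: input=5 -> V=0 FIRE
t=10: input=4 -> V=16
t=11: input=4 -> V=0 FIRE

Answer: 16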